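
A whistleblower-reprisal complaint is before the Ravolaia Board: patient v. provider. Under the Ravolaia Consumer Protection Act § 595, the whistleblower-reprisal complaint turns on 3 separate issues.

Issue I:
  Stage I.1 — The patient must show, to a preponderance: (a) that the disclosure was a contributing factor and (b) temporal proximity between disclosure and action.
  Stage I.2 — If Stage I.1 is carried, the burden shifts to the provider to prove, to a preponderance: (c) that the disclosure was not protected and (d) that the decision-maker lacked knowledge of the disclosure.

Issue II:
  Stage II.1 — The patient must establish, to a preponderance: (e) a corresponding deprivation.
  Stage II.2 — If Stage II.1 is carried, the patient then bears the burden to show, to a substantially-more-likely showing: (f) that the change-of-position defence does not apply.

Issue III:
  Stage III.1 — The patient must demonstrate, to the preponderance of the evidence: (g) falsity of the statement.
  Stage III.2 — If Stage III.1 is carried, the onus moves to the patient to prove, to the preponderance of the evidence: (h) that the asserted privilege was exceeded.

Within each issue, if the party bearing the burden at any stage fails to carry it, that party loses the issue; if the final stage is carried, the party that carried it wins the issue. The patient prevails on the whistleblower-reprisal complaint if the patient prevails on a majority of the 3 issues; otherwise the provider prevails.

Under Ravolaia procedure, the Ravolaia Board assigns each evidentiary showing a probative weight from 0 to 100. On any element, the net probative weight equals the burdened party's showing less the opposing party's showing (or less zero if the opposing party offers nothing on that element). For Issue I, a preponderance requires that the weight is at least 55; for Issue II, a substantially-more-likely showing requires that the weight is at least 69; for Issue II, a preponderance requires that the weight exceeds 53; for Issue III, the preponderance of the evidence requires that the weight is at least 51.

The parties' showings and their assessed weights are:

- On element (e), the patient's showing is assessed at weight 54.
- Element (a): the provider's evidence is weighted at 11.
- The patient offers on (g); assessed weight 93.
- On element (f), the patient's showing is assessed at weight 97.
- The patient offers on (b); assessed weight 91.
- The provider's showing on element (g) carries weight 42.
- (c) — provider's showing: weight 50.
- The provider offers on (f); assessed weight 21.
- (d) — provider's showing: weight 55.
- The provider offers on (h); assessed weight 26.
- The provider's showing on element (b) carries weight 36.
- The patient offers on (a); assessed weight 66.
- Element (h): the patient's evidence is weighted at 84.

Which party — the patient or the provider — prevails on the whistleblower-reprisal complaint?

patient

— Issue I —
Stage I.1 — burden on patient; standard: a preponderance (weight is at least 55).
    (a): 66 − 11 = 55 ≥ 55 [met]
    (b): 91 − 36 = 55 ≥ 55 [met]
  The patient carries Stage I.1; the provider now bears the burden.
Stage I.2 — burden on provider; standard: a preponderance (weight is at least 55).
    (c): 50 < 55 [not met]
    (d): 55 ≥ 55 [met]
  Stage I.2 not carried; the provider fails its burden.
So the patient prevails on this issue.
— Issue II —
Stage II.1 (patient, a preponderance, weight exceeds 53): (e) 54 > 53 — meets.
  Stage II.1 carried; the burden remains with the patient.
Stage II.2 (patient, a substantially-more-likely showing, weight is at least 69): (f) net 97−21=76 ≥ 69 — meets.
  Stage II.2 carried; the final stage is satisfied.
All stages carried — the patient prevails on this issue.
— Issue III —
Stage III.1 — burden on patient; standard: the preponderance of the evidence (weight is at least 51).
    (g): 93 − 42 = 51 ≥ 51 [met]
  Stage III.1 is satisfied; the patient continues to bear the burden.
Stage III.2 — burden on patient; standard: the preponderance of the evidence (weight is at least 51).
    (h): 84 − 26 = 58 ≥ 51 [met]
  All elements met at the final stage.
Every stage carried; the patient prevails on this issue.
Per-issue: Issue I → patient; Issue II → patient; Issue III → patient. The patient must prevail on a majority of issues; overall, the patient prevails.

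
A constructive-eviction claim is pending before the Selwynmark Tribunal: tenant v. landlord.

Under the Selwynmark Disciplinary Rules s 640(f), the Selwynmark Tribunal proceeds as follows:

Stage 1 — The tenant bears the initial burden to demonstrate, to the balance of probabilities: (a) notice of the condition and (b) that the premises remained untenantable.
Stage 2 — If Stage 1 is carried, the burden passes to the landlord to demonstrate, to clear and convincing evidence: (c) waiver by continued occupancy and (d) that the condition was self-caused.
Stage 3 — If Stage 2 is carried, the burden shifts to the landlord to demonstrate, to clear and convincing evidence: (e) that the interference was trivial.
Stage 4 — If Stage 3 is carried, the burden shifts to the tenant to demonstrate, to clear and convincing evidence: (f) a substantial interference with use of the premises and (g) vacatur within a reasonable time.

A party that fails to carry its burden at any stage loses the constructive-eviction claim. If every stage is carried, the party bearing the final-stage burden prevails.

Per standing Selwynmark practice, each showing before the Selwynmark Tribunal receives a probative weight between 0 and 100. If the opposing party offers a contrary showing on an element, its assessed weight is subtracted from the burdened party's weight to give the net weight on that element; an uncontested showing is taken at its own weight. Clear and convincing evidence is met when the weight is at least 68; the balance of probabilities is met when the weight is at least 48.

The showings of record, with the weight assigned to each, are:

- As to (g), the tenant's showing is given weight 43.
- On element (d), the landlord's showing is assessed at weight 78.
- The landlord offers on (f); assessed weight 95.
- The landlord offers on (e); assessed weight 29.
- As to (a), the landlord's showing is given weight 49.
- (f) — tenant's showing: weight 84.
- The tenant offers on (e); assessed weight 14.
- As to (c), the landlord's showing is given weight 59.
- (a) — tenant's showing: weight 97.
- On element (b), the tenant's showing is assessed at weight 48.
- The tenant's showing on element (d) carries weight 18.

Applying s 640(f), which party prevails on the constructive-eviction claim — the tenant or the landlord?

tenant

At Stage 1 the tenant must meet the balance of probabilities (weight is at least 48): on (a) the weight is 97 less the opposing 49 gives net 48, which does reach 48, so (a) meets the standard; on (b) the weight is 48, ≥ 48, so (b) meets the standard.
  All elements met. The burden passes to the landlord.
At Stage 2 the landlord must meet clear and convincing evidence (weight is at least 68): on (c) the weight is 59, which does not reach 68, so (c) does not meet the standard; on (d) the weight is 78 less the opposing 18 gives net 60, < 68, so (d) does not meet the standard.
  Not every element is met, so the landlord fails to carry Stage 2.
So the tenant prevails.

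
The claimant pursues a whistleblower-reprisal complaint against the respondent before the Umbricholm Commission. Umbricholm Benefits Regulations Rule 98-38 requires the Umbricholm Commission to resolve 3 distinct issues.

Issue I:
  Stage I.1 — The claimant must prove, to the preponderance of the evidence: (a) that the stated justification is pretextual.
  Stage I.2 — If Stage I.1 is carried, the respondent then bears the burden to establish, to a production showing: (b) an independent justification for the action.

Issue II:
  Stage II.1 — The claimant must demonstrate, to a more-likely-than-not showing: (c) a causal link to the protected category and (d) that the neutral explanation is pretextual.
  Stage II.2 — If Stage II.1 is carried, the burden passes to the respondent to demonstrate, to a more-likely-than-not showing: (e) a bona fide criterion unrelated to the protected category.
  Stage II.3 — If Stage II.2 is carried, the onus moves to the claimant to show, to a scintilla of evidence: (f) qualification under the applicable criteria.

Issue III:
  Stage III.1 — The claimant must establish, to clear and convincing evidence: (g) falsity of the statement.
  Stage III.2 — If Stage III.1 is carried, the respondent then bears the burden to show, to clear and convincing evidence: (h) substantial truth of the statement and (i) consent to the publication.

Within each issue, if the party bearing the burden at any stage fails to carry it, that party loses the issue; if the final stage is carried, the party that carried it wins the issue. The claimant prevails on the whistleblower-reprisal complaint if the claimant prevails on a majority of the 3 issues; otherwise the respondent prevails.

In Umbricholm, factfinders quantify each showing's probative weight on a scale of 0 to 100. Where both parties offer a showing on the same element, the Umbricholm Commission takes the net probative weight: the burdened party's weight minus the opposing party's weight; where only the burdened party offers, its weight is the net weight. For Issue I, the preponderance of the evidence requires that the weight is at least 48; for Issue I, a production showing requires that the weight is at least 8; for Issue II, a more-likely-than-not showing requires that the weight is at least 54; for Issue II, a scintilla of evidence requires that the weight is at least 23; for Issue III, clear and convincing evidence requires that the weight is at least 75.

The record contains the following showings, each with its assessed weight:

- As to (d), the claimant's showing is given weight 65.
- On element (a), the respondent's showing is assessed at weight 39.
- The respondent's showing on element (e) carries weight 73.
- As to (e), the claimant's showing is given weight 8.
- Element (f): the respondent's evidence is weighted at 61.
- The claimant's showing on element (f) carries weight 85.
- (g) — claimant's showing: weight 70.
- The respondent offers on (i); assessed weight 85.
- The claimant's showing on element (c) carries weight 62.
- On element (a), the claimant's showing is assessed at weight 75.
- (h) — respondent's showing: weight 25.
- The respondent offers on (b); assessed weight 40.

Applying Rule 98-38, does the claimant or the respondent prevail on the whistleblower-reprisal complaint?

respondent

— Issue I —
Stage I.1 — burden on claimant; standard: the preponderance of the evidence (weight is at least 48).
    (a): 75 − 39 = 36 < 48 [not met]
  The claimant does not carry Stage I.1.
So the respondent prevails on this issue.
— Issue II —
Stage II.1 — burden on claimant; standard: a more-likely-than-not showing (weight is at least 54).
    (c): 62 ≥ 54 [met]
    (d): 65 ≥ 54 [met]
  All elements met. The burden passes to the respondent.
Stage II.2 — burden on respondent; standard: a more-likely-than-not showing (weight is at least 54).
    (e): 73 − 8 = 65 ≥ 54 [met]
  Stage II.2 is satisfied; the onus moves to the claimant.
Stage II.3 — burden on claimant; standard: a scintilla of evidence (weight is at least 23).
    (f): 85 − 61 = 24 ≥ 23 [met]
  Stage II.3 carried; the final stage is satisfied.
With every stage satisfied, the claimant prevails on this issue.
— Issue III —
Stage III.1 (claimant, clear and convincing evidence, weight is at least 75): (g) 70 < 75 — fails.
  The claimant does not carry Stage III.1.
The respondent prevails on this issue.
Per-issue: Issue I → respondent; Issue II → claimant; Issue III → respondent. The claimant must prevail on a majority of issues; overall, the respondent prevails.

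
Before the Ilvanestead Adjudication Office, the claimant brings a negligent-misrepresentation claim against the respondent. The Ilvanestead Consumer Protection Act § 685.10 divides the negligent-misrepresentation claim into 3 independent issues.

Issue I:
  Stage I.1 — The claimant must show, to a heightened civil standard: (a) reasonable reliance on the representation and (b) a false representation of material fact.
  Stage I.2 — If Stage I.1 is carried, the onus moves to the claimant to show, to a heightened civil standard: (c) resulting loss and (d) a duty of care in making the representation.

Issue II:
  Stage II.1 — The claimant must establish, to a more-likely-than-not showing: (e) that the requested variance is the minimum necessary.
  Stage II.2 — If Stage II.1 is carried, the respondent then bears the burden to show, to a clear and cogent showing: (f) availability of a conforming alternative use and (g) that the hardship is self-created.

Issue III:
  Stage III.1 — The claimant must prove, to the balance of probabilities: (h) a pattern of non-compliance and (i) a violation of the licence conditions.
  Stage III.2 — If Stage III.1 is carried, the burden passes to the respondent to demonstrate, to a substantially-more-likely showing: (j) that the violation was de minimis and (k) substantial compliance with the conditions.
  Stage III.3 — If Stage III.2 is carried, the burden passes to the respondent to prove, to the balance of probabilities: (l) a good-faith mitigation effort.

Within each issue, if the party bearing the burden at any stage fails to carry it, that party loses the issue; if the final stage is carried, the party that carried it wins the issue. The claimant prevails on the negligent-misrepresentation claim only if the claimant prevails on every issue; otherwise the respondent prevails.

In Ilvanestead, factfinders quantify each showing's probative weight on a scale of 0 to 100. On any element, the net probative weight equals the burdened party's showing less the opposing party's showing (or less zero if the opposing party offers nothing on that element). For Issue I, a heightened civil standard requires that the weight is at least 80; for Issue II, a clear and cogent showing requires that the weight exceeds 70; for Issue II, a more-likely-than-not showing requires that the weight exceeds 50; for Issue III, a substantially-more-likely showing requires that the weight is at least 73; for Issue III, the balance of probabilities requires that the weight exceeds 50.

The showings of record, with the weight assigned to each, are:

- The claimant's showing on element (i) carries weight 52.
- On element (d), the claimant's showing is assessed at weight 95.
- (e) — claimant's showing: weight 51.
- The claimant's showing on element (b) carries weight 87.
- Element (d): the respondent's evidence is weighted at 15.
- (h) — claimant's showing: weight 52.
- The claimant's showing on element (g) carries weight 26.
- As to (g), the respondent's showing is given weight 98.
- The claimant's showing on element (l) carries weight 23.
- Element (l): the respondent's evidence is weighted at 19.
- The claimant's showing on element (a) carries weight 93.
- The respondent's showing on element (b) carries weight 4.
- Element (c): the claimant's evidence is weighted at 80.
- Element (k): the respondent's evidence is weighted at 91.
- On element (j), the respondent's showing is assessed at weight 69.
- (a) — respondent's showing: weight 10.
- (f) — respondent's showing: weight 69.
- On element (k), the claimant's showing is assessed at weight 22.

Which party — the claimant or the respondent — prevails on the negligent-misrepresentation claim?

— Issue I —
Stage I.1 (claimant, a heightened civil standard, weight is at least 80): (a) net 93−10=83 ≥ 80 — meets; (b) net 87−4=83 ≥ 80 — meets.
  Stage I.1 carried; the burden remains with the claimant.
Stage I.2 (claimant, a heightened civil standard, weight is at least 80): (c) 80 ≥ 80 — meets; (d) net 95−15=80 ≥ 80 — meets.
  The claimant carries the last stage.
Every stage carried; the claimant prevails on this issue.
— Issue II —
Stage II.1 (claimant, a more-likely-than-not showing, weight exceeds 50): (e) 51 > 50 — meets.
  Stage II.1 is satisfied; the onus moves to the respondent.
Stage II.2 (respondent, a clear and cogent showing, weight exceeds 70): (f) 69 ≤ 70 — fails; (g) net 98−26=72 > 70 — meets.
  The respondent does not carry Stage II.2.
So the claimant prevails on this issue.
— Issue III —
At Stage III.1 the claimant must meet the balance of probabilities (weight exceeds 50): on (h) the weight is 52, which does exceed 50, so (h) meets the standard; on (i) the weight is 52, > 50, so (i) meets the standard.
  Stage III.1 carried; the burden shifts to the respondent.
At Stage III.2 the respondent must meet a substantially-more-likely showing (weight is at least 73): on (j) the weight is 69, < 73, so (j) does not meet the standard; on (k) the weight is 91 less the opposing 22 gives net 69, which does not reach 73, so (k) does not meet the standard.
  Not every element is met, so the respondent fails to carry Stage III.2.
The analysis ends at Stage III.2; the claimant prevails on this issue.
Per-issue: Issue I → claimant; Issue II → claimant; Issue III → claimant. The claimant must prevail on every issue; overall, the claimant prevails.

claimant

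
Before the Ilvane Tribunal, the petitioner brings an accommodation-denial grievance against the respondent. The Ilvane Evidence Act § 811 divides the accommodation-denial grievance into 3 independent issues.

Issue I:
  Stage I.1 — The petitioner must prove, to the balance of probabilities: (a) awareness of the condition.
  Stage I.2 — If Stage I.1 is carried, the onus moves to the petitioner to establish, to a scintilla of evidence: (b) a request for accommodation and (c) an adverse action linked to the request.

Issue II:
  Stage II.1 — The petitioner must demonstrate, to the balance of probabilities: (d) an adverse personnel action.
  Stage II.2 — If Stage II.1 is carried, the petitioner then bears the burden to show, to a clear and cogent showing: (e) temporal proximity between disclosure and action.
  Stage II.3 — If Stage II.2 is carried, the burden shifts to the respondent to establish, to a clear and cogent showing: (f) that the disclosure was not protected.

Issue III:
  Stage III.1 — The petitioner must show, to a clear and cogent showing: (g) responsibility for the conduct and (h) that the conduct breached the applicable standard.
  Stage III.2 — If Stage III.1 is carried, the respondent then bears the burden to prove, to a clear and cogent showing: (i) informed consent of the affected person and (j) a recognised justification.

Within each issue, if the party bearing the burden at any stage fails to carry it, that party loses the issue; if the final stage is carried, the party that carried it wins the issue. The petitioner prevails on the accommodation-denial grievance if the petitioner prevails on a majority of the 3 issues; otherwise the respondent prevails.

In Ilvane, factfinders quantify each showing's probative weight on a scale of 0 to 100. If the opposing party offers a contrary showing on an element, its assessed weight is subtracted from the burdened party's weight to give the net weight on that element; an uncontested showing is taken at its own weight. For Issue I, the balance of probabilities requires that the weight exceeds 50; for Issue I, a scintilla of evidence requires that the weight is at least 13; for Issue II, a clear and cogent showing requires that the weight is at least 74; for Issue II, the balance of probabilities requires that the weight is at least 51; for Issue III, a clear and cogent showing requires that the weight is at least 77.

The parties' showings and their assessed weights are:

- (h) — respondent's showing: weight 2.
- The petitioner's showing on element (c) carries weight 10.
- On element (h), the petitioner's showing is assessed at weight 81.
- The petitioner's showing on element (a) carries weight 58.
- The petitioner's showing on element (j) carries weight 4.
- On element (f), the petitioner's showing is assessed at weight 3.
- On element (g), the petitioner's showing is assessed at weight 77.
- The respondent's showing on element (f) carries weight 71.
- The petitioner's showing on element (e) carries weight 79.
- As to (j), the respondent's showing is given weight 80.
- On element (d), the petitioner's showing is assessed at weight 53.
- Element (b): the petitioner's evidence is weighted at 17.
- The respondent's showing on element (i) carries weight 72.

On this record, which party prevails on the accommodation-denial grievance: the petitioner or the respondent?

petitioner

— Issue I —
Stage I.1 — burden on petitioner; standard: the balance of probabilities (weight exceeds 50).
    (a): 58 > 50 [met]
  Stage I.1 is satisfied; the petitioner continues to bear the burden.
Stage I.2 — burden on petitioner; standard: a scintilla of evidence (weight is at least 13).
    (b): 17 ≥ 13 [met]
    (c): 10 < 13 [not met]
  Not every element is met, so the petitioner fails to carry Stage I.2.
The respondent prevails on this issue.
— Issue II —
Stage II.1 — burden on petitioner; standard: the balance of probabilities (weight is at least 51).
    (d): 53 ≥ 51 [met]
  All elements met. The petitioner retains the burden for Stage II.2.
Stage II.2 — burden on petitioner; standard: a clear and cogent showing (weight is at least 74).
    (e): 79 ≥ 74 [met]
  Stage II.2 carried; the burden shifts to the respondent.
Stage II.3 — burden on respondent; standard: a clear and cogent showing (weight is at least 74).
    (f): 71 − 3 = 68 < 74 [not met]
  Not every element is met, so the respondent fails to carry Stage II.3.
So the petitioner prevails on this issue.
— Issue III —
Stage III.1 — burden on petitioner; standard: a clear and cogent showing (weight is at least 77).
    (g): 77 ≥ 77 [met]
    (h): 81 − 2 = 79 ≥ 77 [met]
  The petitioner carries Stage III.1; the respondent now bears the burden.
Stage III.2 — burden on respondent; standard: a clear and cogent showing (weight is at least 77).
    (i): 72 < 77 [not met]
    (j): 80 − 4 = 76 < 77 [not met]
  Stage III.2 not carried; the respondent fails its burden.
The analysis ends at Stage III.2; the petitioner prevails on this issue.
Per-issue: Issue I → respondent; Issue II → petitioner; Issue III → petitioner. The petitioner must prevail on a majority of issues; overall, the petitioner prevails.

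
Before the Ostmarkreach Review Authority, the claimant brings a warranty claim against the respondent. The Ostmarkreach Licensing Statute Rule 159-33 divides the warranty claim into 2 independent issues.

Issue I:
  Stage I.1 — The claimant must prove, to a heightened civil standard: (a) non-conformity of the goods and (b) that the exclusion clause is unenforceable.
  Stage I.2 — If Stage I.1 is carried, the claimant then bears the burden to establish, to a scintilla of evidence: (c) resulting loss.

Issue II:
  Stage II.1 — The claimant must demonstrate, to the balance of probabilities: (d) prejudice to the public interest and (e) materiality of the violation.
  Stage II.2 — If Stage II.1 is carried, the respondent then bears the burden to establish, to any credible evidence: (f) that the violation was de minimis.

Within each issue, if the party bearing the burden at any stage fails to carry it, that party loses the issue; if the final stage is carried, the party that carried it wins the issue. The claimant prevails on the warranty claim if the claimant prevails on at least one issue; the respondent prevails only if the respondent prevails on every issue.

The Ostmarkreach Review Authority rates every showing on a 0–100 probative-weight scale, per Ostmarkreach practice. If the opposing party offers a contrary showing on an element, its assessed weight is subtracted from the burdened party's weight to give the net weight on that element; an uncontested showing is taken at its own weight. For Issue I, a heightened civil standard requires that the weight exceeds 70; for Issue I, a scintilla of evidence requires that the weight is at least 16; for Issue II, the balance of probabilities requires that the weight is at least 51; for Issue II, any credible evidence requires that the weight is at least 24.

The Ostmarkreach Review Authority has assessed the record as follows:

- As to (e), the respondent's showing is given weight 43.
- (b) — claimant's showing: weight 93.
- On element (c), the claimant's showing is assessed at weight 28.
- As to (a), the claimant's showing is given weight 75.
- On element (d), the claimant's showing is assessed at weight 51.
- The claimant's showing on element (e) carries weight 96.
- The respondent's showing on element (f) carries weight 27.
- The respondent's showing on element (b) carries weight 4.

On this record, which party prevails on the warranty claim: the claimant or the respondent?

— Issue I —
At Stage I.1 the claimant must meet a heightened civil standard (weight exceeds 70): on (a) the weight is 75, which does exceed 70, so (a) meets the standard; on (b) the weight is 93 less the opposing 4 gives net 89, > 70, so (b) meets the standard.
  All elements met. The claimant retains the burden for Stage I.2.
At Stage I.2 the claimant must meet a scintilla of evidence (weight is at least 16): on (c) the weight is 28, which does reach 16, so (c) meets the standard.
  All elements met at the final stage.
With every stage satisfied, the claimant prevails on this issue.
— Issue II —
Stage II.1 (claimant, the balance of probabilities, weight is at least 51): (d) 51 ≥ 51 — meets; (e) net 96−43=53 ≥ 51 — meets.
  Stage II.1 carried; the burden shifts to the respondent.
Stage II.2 (respondent, any credible evidence, weight is at least 24): (f) 27 ≥ 24 — meets.
  The respondent carries the last stage.
All stages carried — the respondent prevails on this issue.
Per-issue: Issue I → claimant; Issue II → respondent. The claimant must prevail on at least one issue; overall, the claimant prevails.

claimant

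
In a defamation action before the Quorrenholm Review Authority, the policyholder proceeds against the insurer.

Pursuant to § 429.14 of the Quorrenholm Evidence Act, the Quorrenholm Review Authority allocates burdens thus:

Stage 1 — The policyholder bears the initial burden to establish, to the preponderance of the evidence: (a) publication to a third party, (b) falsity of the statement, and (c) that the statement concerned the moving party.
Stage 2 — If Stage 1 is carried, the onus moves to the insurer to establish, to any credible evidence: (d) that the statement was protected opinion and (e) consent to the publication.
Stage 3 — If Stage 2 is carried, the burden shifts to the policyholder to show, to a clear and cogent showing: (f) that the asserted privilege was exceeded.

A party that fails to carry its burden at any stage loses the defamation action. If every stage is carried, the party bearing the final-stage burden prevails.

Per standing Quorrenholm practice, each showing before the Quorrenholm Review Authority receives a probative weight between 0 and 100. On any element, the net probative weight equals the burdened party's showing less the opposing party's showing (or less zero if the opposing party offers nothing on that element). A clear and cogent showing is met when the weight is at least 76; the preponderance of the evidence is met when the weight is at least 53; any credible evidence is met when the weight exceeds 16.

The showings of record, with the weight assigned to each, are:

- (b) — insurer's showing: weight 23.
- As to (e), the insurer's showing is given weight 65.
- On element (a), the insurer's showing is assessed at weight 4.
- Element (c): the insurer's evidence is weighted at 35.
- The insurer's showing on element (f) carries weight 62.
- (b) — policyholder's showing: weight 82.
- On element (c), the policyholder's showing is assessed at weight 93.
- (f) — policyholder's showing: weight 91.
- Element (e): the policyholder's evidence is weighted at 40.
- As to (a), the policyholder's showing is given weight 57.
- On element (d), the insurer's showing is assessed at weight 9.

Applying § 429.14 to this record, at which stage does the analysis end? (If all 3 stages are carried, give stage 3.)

Stage 1 (policyholder, the preponderance of the evidence, weight is at least 53): (a) net 57−4=53 ≥ 53 — meets; (b) net 82−23=59 ≥ 53 — meets; (c) net 93−35=58 ≥ 53 — meets.
  The policyholder carries Stage 1; the insurer now bears the burden.
Stage 2 (insurer, any credible evidence, weight exceeds 16): (d) 9 ≤ 16 — fails; (e) net 65−40=25 > 16 — meets.
  Stage 2 not carried; the insurer fails its burden.
The analysis ends at Stage 2; the policyholder prevails.

stage 2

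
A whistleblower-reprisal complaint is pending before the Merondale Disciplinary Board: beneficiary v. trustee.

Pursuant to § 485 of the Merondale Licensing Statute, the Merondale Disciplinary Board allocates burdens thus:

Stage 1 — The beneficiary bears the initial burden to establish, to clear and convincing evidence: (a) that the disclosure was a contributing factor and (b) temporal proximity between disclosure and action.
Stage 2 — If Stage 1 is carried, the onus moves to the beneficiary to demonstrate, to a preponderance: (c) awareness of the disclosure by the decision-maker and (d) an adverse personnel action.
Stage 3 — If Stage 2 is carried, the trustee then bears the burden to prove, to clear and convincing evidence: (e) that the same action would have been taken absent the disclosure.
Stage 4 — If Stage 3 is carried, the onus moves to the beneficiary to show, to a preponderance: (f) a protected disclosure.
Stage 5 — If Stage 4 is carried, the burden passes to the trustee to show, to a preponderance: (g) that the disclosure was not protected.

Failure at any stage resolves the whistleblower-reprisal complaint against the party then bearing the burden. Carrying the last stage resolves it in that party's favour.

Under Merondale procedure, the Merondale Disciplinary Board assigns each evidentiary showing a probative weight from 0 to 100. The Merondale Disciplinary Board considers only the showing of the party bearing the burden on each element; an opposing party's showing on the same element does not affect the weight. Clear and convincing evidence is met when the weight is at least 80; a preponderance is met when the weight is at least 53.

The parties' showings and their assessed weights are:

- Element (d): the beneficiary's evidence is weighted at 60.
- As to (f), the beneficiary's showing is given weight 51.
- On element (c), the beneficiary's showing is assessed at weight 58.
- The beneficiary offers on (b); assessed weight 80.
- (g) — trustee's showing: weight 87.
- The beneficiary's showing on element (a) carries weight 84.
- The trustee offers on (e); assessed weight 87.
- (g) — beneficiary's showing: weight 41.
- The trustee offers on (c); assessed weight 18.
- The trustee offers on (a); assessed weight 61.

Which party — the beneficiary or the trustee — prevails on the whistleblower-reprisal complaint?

At Stage 1 the beneficiary must meet clear and convincing evidence (weight is at least 80): on (a) the weight is 84 (the trustee's 61 is given no effect), which does reach 80, so (a) meets the standard; on (b) the weight is 80, ≥ 80, so (b) meets the standard.
  Stage 1 is satisfied; the beneficiary continues to bear the burden.
At Stage 2 the beneficiary must meet a preponderance (weight is at least 53): on (c) the weight is 58 (the trustee's 18 is given no effect), which does reach 53, so (c) meets the standard; on (d) the weight is 60, which does reach 53, so (d) meets the standard.
  Stage 2 is satisfied; the onus moves to the trustee.
At Stage 3 the trustee must meet clear and convincing evidence (weight is at least 80): on (e) the weight is 87, ≥ 80, so (e) meets the standard.
  Stage 3 is satisfied; the onus moves to the beneficiary.
At Stage 4 the beneficiary must meet a preponderance (weight is at least 53): on (f) the weight is 51, which does not reach 53, so (f) does not meet the standard.
  The beneficiary does not carry Stage 4.
The analysis ends at Stage 4; the trustee prevails.

trustee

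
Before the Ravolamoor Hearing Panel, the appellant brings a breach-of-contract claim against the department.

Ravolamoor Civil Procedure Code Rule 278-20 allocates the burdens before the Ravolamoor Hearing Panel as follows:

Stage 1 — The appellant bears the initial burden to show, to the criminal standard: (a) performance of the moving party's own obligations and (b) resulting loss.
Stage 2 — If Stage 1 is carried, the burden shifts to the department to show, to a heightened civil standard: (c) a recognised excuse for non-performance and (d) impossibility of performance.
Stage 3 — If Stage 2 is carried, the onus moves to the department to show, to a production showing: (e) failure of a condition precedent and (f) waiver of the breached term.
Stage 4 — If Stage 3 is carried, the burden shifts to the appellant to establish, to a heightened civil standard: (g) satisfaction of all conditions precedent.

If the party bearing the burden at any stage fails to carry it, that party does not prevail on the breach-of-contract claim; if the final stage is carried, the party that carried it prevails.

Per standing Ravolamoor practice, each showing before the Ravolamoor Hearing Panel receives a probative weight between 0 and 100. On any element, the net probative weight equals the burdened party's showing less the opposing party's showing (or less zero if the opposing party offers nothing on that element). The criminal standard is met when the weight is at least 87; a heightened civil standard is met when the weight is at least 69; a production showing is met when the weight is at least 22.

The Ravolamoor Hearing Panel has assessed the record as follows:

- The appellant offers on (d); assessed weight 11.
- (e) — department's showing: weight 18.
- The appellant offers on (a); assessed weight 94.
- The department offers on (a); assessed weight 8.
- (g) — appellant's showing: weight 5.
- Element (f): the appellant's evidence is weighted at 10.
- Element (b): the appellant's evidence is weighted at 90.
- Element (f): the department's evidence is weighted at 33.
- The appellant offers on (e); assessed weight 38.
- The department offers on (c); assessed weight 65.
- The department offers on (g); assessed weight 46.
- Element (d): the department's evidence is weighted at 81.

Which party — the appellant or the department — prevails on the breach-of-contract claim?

At Stage 1 the appellant must meet the criminal standard (weight is at least 87): on (a) the weight is 94 less the opposing 8 gives net 86, which does not reach 87, so (a) does not meet the standard; on (b) the weight is 90, which does reach 87, so (b) meets the standard.
  Stage 1 not carried; the appellant fails its burden.
So the department prevails.

department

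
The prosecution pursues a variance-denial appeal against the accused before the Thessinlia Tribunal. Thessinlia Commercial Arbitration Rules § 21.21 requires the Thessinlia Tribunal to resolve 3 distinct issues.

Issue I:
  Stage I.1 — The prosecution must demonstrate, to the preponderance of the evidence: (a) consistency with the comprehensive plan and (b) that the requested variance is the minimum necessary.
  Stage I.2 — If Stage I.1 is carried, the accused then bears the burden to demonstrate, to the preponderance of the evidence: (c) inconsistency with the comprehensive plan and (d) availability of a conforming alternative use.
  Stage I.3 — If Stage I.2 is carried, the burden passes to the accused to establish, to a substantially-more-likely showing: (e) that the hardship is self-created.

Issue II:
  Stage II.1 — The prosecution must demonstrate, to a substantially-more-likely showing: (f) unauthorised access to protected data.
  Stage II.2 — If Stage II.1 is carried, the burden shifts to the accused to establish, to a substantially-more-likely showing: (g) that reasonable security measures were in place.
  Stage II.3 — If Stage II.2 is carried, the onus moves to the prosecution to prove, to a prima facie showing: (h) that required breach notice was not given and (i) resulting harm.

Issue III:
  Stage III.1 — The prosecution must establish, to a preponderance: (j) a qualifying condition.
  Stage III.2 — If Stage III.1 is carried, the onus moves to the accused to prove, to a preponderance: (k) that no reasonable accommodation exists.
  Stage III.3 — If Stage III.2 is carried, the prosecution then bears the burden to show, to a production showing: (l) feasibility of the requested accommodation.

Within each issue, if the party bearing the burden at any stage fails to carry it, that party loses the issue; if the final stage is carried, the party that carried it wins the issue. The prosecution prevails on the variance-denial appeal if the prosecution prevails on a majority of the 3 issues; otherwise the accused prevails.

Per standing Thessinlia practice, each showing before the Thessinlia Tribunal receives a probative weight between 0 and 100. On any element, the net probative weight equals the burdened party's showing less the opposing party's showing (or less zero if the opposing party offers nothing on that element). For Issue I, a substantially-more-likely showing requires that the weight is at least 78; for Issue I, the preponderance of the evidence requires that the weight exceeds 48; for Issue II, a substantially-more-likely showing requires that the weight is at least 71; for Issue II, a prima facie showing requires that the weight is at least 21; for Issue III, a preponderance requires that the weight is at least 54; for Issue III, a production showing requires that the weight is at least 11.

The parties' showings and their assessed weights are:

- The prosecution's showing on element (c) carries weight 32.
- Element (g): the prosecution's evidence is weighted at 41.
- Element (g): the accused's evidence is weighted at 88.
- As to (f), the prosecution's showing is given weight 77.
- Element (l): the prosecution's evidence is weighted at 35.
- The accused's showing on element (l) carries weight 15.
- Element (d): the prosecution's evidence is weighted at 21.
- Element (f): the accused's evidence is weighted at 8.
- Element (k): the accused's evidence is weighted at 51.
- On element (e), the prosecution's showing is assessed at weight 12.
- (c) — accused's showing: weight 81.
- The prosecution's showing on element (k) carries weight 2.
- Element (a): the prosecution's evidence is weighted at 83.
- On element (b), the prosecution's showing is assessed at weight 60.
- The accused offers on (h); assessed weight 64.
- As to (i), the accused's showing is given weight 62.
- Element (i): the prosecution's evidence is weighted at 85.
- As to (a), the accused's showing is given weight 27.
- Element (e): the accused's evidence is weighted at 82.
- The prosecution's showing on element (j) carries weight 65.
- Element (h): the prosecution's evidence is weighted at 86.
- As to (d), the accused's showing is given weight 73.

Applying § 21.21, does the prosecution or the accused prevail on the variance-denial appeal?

prosecution

— Issue I —
Stage I.1 (prosecution, the preponderance of the evidence, weight exceeds 48): (a) net 83−27=56 > 48 — meets; (b) 60 > 48 — meets.
  The prosecution carries Stage I.1; the accused now bears the burden.
Stage I.2 (accused, the preponderance of the evidence, weight exceeds 48): (c) net 81−32=49 > 48 — meets; (d) net 73−21=52 > 48 — meets.
  All elements met. The accused retains the burden for Stage I.3.
Stage I.3 (accused, a substantially-more-likely showing, weight is at least 78): (e) net 82−12=70 < 78 — fails.
  Not every element is met, so the accused fails to carry Stage I.3.
So the prosecution prevails on this issue.
— Issue II —
Stage II.1 — burden on prosecution; standard: a substantially-more-likely showing (weight is at least 71).
    (f): 77 − 8 = 69 < 71 [not met]
  The prosecution does not carry Stage II.1.
The analysis ends at Stage II.1; the accused prevails on this issue.
— Issue III —
Stage III.1 (prosecution, a preponderance, weight is at least 54): (j) 65 ≥ 54 — meets.
  The prosecution carries Stage III.1; the accused now bears the burden.
Stage III.2 (accused, a preponderance, weight is at least 54): (k) net 51−2=49 < 54 — fails.
  Not every element is met, so the accused fails to carry Stage III.2.
So the prosecution prevails on this issue.
Per-issue: Issue I → prosecution; Issue II → accused; Issue III → prosecution. The prosecution must prevail on a majority of issues; overall, the prosecution prevails.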